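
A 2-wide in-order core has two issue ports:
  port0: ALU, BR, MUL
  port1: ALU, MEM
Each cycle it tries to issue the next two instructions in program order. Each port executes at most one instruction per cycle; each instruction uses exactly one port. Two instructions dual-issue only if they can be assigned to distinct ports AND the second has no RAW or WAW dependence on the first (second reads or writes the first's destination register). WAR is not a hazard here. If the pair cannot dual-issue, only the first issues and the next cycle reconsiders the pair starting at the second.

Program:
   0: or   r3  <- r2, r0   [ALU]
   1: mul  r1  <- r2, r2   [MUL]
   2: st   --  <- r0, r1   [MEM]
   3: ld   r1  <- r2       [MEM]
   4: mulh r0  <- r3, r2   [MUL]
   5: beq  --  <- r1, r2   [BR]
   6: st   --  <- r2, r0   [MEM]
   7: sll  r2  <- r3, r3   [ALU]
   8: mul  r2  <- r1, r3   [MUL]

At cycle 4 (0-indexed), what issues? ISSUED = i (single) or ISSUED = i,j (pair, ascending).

ISSUED = 7

[0] i0+i1  or.ALU+mul.MUL  -- pair
[1] i2  st.MEM  -- no-port MEM/MEM
[2] i3+i4  ld.MEM+mulh.MUL  -- pair
[3] i5+i6  beq.BR+st.MEM  -- pair
[4] i7  sll.ALU  -- WAW r2
[5] i8  mul.MUL  -- tail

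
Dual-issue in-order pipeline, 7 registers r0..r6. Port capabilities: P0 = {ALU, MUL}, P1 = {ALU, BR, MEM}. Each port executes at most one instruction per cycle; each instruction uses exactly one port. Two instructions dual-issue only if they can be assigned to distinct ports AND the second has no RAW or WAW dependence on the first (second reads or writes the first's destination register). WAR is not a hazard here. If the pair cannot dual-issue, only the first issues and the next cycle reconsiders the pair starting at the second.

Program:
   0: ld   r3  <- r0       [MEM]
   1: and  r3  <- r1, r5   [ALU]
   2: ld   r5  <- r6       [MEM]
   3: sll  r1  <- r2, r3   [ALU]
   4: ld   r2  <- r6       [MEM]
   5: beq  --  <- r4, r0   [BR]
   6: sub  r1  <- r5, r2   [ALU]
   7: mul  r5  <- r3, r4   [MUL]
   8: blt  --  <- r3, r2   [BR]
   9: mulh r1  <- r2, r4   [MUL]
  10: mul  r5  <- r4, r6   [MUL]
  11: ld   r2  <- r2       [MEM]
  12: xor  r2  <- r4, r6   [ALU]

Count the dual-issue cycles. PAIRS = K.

PAIRS = 5

c0: i0 ld  WAW r3
c1: i1/i2 and+ld  pair
c2: i3/i4 sll+ld  pair
c3: i5/i6 beq+sub  pair
c4: i7/i8 mul+blt  pair
c5: i9 mulh  no-port MUL/MUL
c6: i10/i11 mul+ld  pair
c7: i12 xor  tail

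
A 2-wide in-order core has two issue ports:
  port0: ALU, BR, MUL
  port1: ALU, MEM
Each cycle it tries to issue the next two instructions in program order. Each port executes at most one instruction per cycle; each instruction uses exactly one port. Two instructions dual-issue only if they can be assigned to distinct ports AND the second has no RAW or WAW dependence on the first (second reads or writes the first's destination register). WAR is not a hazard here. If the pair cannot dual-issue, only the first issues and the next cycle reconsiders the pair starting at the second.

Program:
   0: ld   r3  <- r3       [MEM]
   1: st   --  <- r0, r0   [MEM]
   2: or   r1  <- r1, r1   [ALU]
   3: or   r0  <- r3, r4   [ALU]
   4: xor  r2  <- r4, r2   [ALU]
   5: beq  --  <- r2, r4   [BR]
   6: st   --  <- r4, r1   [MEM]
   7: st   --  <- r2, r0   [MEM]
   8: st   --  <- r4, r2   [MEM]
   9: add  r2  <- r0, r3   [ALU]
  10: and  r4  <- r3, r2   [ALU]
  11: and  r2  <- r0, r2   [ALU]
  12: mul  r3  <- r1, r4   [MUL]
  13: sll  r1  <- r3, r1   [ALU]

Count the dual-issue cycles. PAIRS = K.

c0: i0 ld.MEM  no-port MEM/MEM
c1: i1&i2 st.MEM+or.ALU  dual
c2: i3&i4 or.ALU+xor.ALU  dual
c3: i5&i6 beq.BR+st.MEM  dual
c4: i7 st.MEM  no-port MEM/MEM
c5: i8&i9 st.MEM+add.ALU  dual
c6: i10&i11 and.ALU+and.ALU  dual
c7: i12 mul.MUL  RAW r3
c8: i13 sll.ALU  tail

PAIRS = 5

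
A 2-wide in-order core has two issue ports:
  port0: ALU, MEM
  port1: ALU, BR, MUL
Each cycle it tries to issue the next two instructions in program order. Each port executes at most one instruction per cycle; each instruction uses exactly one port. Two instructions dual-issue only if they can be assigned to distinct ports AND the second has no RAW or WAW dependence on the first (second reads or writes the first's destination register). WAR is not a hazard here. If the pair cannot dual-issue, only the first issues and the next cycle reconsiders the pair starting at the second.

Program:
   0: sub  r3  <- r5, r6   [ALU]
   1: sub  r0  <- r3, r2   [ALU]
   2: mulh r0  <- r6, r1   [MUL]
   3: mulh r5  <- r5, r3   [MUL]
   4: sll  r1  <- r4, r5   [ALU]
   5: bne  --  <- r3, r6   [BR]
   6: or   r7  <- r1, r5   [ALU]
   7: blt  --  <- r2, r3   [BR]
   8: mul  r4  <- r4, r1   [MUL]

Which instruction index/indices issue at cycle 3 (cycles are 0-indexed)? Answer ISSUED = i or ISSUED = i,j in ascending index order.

c0: i0 sub.ALU  RAW r3
c1: i1 sub.ALU  WAW r0
c2: i2 mulh.MUL  no-port MUL/MUL
c3: i3 mulh.MUL  RAW r5
c4: i4,i5 sll.ALU bne.BR  2-wide
c5: i6,i7 or.ALU blt.BR  2-wide
c6: i8 mul.MUL  tail

ISSUED = 3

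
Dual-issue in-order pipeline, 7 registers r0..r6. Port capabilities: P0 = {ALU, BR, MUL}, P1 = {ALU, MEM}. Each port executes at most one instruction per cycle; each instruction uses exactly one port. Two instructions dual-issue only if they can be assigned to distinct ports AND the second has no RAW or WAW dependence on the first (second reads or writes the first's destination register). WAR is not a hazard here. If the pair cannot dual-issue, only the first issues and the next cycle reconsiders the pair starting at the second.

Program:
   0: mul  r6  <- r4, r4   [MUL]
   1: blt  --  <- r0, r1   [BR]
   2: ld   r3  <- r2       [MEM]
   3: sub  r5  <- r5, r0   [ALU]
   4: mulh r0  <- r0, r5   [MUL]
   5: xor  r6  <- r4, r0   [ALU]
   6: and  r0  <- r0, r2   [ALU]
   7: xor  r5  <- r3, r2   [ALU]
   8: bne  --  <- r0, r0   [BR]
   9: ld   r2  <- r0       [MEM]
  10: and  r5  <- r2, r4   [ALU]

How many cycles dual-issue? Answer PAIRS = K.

c0: i0 mul.MUL  no-port MUL/BR
c1: i1/i2 blt.BR ld.MEM  2-wide
c2: i3 sub.ALU  RAW r5
c3: i4 mulh.MUL  RAW r0
c4: i5/i6 xor.ALU and.ALU  2-wide
c5: i7/i8 xor.ALU bne.BR  2-wide
c6: i9 ld.MEM  RAW r2
c7: i10 and.ALU  tail

PAIRS = 3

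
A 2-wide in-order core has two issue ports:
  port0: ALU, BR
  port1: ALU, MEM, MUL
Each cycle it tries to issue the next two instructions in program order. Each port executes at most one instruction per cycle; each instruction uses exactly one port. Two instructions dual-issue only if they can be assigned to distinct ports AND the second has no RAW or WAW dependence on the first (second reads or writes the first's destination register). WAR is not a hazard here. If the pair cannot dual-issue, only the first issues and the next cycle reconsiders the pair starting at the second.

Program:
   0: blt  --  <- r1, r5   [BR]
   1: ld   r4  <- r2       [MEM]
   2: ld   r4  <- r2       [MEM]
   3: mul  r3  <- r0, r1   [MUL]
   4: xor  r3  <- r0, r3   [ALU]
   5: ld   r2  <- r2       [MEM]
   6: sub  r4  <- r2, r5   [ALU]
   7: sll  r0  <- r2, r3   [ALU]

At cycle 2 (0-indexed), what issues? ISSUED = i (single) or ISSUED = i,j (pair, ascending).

ISSUED = 3

  cy0 -> i0/i1 (blt.BR+ld.MEM) pair
  cy1 -> i2 (ld.MEM) no-port MEM/MUL
  cy2 -> i3 (mul.MUL) RAW+WAW r3
  cy3 -> i4/i5 (xor.ALU+ld.MEM) pair
  cy4 -> i6/i7 (sub.ALU+sll.ALU) pair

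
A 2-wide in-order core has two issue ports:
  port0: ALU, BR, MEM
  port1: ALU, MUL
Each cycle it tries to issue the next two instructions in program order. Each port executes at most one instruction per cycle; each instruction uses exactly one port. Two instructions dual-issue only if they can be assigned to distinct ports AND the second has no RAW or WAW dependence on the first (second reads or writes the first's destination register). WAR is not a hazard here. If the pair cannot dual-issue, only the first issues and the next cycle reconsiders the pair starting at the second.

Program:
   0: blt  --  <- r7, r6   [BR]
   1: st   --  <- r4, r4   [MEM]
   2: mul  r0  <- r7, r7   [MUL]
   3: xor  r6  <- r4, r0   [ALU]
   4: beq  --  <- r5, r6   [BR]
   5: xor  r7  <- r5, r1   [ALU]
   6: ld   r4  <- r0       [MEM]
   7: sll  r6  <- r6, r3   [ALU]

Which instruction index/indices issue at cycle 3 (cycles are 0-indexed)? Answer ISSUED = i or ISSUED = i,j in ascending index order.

c0: i0 blt.BR  no-port BR/MEM
c1: i1/i2 st.MEM mul.MUL  pair
c2: i3 xor.ALU  RAW r6
c3: i4/i5 beq.BR xor.ALU  pair
c4: i6/i7 ld.MEM sll.ALU  pair

ISSUED = 4,5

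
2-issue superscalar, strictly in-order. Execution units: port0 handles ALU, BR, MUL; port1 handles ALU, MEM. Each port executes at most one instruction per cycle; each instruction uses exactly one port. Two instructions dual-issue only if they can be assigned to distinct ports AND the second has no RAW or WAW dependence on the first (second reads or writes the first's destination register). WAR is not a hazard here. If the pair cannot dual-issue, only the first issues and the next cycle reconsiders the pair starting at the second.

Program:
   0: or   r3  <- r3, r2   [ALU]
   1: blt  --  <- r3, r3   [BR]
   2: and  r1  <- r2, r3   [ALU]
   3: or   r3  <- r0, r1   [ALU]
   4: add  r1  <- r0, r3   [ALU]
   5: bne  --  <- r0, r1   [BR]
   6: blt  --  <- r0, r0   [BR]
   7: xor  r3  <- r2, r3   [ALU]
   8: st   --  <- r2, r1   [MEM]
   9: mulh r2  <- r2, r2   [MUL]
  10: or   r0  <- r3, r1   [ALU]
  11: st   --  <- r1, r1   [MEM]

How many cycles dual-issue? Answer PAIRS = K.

PAIRS = 4

  cy0 -> i0 (or.ALU) RAW r3
  cy1 -> i1/i2 (blt.BR/and.ALU) pair
  cy2 -> i3 (or.ALU) RAW r3
  cy3 -> i4 (add.ALU) RAW r1
  cy4 -> i5 (bne.BR) no-port BR/BR
  cy5 -> i6/i7 (blt.BR/xor.ALU) pair
  cy6 -> i8/i9 (st.MEM/mulh.MUL) pair
  cy7 -> i10/i11 (or.ALU/st.MEM) pair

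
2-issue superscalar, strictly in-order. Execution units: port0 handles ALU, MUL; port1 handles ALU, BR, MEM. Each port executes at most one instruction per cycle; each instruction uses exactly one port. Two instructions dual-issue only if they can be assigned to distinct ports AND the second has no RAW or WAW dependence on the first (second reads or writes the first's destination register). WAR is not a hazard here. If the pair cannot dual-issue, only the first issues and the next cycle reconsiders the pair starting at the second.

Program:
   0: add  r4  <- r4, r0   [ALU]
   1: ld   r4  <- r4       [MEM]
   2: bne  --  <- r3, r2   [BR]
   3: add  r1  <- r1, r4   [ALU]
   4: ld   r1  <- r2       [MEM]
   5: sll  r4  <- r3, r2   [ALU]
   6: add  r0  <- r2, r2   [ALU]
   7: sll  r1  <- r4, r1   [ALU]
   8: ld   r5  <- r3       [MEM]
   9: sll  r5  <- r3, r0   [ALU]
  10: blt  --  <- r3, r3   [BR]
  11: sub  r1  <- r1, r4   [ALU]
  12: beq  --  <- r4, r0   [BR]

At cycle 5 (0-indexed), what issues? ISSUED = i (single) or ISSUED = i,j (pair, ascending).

t=0 i0:add.ALU ; RAW+WAW r4
t=1 i1:ld.MEM ; no-port MEM/BR
t=2 i2+i3:bne.BR+add.ALU ; dual
t=3 i4+i5:ld.MEM+sll.ALU ; dual
t=4 i6+i7:add.ALU+sll.ALU ; dual
t=5 i8:ld.MEM ; WAW r5
t=6 i9+i10:sll.ALU+blt.BR ; dual
t=7 i11+i12:sub.ALU+beq.BR ; dual

ISSUED = 8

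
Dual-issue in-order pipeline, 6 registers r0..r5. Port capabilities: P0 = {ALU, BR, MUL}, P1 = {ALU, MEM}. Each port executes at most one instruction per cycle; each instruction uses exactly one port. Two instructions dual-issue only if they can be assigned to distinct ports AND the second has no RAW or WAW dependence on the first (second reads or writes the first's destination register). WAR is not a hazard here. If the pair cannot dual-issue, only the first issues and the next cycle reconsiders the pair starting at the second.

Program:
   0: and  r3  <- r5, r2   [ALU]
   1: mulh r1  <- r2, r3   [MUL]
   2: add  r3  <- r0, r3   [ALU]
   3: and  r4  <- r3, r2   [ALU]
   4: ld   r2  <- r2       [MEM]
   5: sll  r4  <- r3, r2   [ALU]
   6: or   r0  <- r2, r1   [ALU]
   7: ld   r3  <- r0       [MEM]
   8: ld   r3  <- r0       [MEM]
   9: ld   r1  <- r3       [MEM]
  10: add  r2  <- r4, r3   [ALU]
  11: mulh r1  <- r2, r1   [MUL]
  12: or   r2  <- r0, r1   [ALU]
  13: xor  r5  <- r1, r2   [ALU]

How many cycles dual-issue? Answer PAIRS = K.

PAIRS = 4

#0 head=0: and.ALU i0 RAW r3
#1 head=1: mulh.MUL;add.ALU i1+i2 pair
#2 head=3: and.ALU;ld.MEM i3+i4 pair
#3 head=5: sll.ALU;or.ALU i5+i6 pair
#4 head=7: ld.MEM i7 no-port MEM/MEM
#5 head=8: ld.MEM i8 no-port MEM/MEM
#6 head=9: ld.MEM;add.ALU i9+i10 pair
#7 head=11: mulh.MUL i11 RAW r1
#8 head=12: or.ALU i12 RAW r2
#9 head=13: xor.ALU i13 tail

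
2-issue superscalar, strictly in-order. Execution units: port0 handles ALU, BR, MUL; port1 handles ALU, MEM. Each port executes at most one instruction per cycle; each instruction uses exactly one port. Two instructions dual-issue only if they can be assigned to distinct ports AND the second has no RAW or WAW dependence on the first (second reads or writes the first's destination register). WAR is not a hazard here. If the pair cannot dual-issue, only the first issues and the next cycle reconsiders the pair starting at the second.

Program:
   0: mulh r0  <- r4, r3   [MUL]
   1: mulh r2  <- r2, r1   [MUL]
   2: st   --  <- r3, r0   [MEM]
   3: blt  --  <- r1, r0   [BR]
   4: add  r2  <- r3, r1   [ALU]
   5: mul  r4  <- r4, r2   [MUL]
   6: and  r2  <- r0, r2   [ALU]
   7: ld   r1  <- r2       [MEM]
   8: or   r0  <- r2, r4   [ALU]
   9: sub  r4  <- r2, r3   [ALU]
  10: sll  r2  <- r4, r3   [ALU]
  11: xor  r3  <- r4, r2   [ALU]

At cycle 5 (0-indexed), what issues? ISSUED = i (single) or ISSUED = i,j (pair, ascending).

c0: i0 mulh  no-port MUL/MUL
c1: i1/i2 mulh/st  2-wide
c2: i3/i4 blt/add  2-wide
c3: i5/i6 mul/and  2-wide
c4: i7/i8 ld/or  2-wide
c5: i9 sub  RAW r4
c6: i10 sll  RAW r2
c7: i11 xor  tail

ISSUED = 9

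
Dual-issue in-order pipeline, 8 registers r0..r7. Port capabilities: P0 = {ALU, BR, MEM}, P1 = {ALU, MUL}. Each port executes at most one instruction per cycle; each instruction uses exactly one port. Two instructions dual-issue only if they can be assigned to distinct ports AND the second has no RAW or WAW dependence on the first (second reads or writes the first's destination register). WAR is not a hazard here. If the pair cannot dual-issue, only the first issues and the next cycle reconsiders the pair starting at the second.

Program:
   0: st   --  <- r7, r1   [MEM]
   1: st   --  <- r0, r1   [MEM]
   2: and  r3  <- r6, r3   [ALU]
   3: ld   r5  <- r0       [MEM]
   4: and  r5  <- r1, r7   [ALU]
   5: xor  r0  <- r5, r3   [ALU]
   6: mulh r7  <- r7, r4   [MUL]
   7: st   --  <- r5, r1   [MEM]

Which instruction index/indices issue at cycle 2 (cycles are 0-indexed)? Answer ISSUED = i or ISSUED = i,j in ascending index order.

0. st.MEM @i0  | no-port MEM/MEM
1. st.MEM and.ALU @i1+i2  | dual
2. ld.MEM @i3  | WAW r5
3. and.ALU @i4  | RAW r5
4. xor.ALU mulh.MUL @i5+i6  | dual
5. st.MEM @i7  | tail

ISSUED = 3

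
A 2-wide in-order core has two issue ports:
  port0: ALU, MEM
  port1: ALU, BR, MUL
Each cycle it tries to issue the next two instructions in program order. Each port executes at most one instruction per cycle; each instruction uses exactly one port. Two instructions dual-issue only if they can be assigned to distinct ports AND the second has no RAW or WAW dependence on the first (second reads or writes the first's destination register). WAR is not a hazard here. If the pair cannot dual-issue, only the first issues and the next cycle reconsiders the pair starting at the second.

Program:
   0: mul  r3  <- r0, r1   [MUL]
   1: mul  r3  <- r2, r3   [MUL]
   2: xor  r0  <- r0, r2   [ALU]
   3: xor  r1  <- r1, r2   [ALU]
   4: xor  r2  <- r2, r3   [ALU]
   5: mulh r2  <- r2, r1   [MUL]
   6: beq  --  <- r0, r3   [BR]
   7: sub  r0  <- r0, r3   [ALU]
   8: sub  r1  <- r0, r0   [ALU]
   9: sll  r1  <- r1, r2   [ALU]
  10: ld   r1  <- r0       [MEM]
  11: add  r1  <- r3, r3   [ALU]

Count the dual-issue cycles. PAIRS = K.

PAIRS = 3

#0 head=0: mul i0 no-port MUL/MUL
#1 head=1: mul+xor i1&i2 2-wide
#2 head=3: xor+xor i3&i4 2-wide
#3 head=5: mulh i5 no-port MUL/BR
#4 head=6: beq+sub i6&i7 2-wide
#5 head=8: sub i8 RAW+WAW r1
#6 head=9: sll i9 WAW r1
#7 head=10: ld i10 WAW r1
#8 head=11: add i11 tail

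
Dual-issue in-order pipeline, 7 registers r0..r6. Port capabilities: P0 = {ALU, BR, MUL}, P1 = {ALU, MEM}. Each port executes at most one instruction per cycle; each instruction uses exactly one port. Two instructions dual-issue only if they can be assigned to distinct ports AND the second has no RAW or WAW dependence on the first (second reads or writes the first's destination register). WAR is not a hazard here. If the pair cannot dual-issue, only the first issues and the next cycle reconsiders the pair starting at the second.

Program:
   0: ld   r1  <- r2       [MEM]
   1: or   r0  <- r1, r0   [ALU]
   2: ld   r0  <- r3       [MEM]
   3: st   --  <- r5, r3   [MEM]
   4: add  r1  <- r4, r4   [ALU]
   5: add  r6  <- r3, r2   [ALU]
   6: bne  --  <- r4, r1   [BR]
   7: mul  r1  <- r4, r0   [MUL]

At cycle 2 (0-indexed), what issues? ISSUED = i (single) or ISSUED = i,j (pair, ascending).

t=0 i0:ld ; RAW r1
t=1 i1:or ; WAW r0
t=2 i2:ld ; no-port MEM/MEM
t=3 i3+i4:st/add ; pair
t=4 i5+i6:add/bne ; pair
t=5 i7:mul ; tail

ISSUED = 2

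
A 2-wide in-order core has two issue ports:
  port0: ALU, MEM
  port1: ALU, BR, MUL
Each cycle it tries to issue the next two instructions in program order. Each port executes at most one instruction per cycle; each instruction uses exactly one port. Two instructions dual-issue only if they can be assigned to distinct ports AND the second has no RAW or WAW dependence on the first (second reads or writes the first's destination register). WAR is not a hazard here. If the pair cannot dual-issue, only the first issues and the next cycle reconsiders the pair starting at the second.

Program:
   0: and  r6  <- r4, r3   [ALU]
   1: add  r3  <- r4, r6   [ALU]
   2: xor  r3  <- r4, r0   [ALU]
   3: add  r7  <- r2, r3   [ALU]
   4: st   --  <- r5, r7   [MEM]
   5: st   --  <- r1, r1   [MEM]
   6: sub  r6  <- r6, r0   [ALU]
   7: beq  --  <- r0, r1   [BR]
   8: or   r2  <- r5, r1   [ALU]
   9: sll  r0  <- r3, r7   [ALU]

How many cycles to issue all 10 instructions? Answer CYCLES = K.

c0: i0 and.ALU  RAW r6
c1: i1 add.ALU  WAW r3
c2: i2 xor.ALU  RAW r3
c3: i3 add.ALU  RAW r7
c4: i4 st.MEM  no-port MEM/MEM
c5: i5&i6 st.MEM+sub.ALU  2-wide
c6: i7&i8 beq.BR+or.ALU  2-wide
c7: i9 sll.ALU  tail

CYCLES = 8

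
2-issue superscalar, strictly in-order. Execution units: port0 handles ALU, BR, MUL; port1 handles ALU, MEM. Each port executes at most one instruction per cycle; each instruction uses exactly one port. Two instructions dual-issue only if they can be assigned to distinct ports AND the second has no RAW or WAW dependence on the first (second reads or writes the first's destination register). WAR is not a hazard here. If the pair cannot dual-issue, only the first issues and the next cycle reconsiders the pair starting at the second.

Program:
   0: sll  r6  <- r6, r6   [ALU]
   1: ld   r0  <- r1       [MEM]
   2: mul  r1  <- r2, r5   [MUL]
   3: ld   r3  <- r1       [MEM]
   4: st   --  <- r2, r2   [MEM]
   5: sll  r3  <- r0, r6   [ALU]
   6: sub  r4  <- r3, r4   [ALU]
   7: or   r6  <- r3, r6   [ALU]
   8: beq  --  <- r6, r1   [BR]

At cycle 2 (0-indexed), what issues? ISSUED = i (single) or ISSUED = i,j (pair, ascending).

  cy0 -> i0,i1 (sll/ld) pair
  cy1 -> i2 (mul) RAW r1
  cy2 -> i3 (ld) no-port MEM/MEM
  cy3 -> i4,i5 (st/sll) pair
  cy4 -> i6,i7 (sub/or) pair
  cy5 -> i8 (beq) tail

ISSUED = 3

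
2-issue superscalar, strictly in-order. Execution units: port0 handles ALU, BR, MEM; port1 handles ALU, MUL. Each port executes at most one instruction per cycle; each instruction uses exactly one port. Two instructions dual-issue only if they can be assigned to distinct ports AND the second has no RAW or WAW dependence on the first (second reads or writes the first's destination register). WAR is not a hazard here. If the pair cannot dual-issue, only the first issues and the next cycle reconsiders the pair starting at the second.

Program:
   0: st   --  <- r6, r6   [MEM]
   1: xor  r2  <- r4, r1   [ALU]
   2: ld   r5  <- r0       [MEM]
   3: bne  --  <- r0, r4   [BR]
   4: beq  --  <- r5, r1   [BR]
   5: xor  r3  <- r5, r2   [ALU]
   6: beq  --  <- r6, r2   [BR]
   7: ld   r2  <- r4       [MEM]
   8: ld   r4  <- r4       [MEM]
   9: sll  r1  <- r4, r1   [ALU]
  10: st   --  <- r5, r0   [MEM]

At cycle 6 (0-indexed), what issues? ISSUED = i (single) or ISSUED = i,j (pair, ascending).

ISSUED = 8

#0 head=0: st+xor i0+i1 2-wide
#1 head=2: ld i2 no-port MEM/BR
#2 head=3: bne i3 no-port BR/BR
#3 head=4: beq+xor i4+i5 2-wide
#4 head=6: beq i6 no-port BR/MEM
#5 head=7: ld i7 no-port MEM/MEM
#6 head=8: ld i8 RAW r4
#7 head=9: sll+st i9+i10 2-wide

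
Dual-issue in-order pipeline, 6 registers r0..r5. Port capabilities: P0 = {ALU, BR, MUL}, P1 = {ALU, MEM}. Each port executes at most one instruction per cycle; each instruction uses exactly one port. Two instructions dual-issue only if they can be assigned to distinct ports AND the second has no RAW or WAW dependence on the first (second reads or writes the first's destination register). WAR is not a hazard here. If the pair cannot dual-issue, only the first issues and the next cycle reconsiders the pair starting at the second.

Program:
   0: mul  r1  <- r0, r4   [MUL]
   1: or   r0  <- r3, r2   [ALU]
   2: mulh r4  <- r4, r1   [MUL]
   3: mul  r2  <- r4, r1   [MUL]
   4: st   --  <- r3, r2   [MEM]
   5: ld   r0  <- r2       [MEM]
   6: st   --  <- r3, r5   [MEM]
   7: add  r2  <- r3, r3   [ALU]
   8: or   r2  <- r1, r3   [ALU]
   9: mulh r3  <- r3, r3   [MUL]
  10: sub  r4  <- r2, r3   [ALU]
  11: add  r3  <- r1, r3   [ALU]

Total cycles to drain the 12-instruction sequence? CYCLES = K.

CYCLES = 8

#0 head=0: mul.MUL;or.ALU i0,i1 dual
#1 head=2: mulh.MUL i2 no-port MUL/MUL
#2 head=3: mul.MUL i3 RAW r2
#3 head=4: st.MEM i4 no-port MEM/MEM
#4 head=5: ld.MEM i5 no-port MEM/MEM
#5 head=6: st.MEM;add.ALU i6,i7 dual
#6 head=8: or.ALU;mulh.MUL i8,i9 dual
#7 head=10: sub.ALU;add.ALU i10,i11 dual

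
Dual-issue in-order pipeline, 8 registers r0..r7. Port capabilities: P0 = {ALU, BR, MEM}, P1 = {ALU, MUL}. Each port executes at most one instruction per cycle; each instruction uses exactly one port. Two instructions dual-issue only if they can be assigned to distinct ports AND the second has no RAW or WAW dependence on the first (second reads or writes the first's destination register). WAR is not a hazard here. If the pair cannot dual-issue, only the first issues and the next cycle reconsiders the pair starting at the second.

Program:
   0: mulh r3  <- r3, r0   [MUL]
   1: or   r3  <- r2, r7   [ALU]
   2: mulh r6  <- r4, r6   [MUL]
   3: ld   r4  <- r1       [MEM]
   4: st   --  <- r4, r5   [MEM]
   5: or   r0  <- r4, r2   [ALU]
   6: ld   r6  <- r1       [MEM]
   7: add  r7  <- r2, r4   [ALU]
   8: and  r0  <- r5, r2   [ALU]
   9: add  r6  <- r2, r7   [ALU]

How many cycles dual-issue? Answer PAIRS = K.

c0: i0 mulh.MUL  WAW r3
c1: i1&i2 or.ALU+mulh.MUL  2-wide
c2: i3 ld.MEM  no-port MEM/MEM
c3: i4&i5 st.MEM+or.ALU  2-wide
c4: i6&i7 ld.MEM+add.ALU  2-wide
c5: i8&i9 and.ALU+add.ALU  2-wide

PAIRS = 4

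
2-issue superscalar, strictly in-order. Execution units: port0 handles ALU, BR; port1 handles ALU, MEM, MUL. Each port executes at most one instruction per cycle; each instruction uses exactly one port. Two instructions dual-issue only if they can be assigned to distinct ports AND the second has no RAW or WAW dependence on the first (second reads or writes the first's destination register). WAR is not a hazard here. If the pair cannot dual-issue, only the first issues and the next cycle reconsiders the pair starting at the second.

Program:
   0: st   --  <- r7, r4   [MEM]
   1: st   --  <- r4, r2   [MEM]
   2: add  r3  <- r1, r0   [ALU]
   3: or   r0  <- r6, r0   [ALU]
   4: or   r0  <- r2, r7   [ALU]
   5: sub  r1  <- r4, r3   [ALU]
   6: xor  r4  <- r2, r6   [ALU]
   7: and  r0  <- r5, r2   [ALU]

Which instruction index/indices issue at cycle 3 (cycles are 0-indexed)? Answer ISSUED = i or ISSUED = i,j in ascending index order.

ISSUED = 4,5

  cy0 -> i0 (st) no-port MEM/MEM
  cy1 -> i1+i2 (st/add) 2-wide
  cy2 -> i3 (or) WAW r0
  cy3 -> i4+i5 (or/sub) 2-wide
  cy4 -> i6+i7 (xor/and) 2-wide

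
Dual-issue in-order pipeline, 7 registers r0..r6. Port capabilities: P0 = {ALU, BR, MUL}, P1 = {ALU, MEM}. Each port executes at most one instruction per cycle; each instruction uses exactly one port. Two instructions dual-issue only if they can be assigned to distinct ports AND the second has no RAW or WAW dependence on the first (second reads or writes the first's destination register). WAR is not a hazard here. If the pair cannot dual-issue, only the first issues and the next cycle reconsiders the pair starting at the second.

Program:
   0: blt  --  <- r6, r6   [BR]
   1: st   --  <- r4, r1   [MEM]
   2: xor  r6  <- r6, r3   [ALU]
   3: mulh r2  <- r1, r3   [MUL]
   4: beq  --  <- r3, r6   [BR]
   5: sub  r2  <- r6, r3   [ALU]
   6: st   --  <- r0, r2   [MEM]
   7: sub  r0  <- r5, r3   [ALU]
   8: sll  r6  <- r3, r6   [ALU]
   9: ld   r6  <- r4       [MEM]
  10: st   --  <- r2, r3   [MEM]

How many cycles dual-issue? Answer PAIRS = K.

#0 head=0: blt;st i0+i1 dual
#1 head=2: xor;mulh i2+i3 dual
#2 head=4: beq;sub i4+i5 dual
#3 head=6: st;sub i6+i7 dual
#4 head=8: sll i8 WAW r6
#5 head=9: ld i9 no-port MEM/MEM
#6 head=10: st i10 tail

PAIRS = 4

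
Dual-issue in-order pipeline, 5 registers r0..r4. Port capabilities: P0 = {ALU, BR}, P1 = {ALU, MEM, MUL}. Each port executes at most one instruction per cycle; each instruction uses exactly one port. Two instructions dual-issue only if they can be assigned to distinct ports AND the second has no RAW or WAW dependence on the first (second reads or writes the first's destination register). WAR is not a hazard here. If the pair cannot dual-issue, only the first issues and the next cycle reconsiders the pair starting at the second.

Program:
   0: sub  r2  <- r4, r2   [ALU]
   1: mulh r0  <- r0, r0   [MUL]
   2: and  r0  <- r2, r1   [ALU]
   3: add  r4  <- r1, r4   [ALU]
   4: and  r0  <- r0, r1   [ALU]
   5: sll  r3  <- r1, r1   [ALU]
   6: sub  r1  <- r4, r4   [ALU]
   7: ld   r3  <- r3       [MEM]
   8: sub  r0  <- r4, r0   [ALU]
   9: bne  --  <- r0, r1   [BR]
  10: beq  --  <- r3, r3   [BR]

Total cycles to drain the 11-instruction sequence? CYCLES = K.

CYCLES = 7

c0: i0&i1 sub.ALU/mulh.MUL  dual
c1: i2&i3 and.ALU/add.ALU  dual
c2: i4&i5 and.ALU/sll.ALU  dual
c3: i6&i7 sub.ALU/ld.MEM  dual
c4: i8 sub.ALU  RAW r0
c5: i9 bne.BR  no-port BR/BR
c6: i10 beq.BR  tail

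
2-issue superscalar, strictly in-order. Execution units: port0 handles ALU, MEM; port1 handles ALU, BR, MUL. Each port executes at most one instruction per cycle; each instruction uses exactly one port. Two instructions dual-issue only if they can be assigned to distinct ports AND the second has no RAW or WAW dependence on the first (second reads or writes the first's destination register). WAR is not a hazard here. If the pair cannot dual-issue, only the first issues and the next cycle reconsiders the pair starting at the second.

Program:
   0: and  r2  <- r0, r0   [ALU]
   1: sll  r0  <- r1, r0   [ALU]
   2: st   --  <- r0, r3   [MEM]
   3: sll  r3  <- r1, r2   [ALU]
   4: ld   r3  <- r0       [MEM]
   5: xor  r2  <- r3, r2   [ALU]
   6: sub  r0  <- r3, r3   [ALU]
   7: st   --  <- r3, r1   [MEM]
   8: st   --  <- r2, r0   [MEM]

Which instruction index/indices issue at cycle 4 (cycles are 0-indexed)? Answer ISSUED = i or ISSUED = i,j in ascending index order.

0. and;sll @i0&i1  | pair
1. st;sll @i2&i3  | pair
2. ld @i4  | RAW r3
3. xor;sub @i5&i6  | pair
4. st @i7  | no-port MEM/MEM
5. st @i8  | tail

ISSUED = 7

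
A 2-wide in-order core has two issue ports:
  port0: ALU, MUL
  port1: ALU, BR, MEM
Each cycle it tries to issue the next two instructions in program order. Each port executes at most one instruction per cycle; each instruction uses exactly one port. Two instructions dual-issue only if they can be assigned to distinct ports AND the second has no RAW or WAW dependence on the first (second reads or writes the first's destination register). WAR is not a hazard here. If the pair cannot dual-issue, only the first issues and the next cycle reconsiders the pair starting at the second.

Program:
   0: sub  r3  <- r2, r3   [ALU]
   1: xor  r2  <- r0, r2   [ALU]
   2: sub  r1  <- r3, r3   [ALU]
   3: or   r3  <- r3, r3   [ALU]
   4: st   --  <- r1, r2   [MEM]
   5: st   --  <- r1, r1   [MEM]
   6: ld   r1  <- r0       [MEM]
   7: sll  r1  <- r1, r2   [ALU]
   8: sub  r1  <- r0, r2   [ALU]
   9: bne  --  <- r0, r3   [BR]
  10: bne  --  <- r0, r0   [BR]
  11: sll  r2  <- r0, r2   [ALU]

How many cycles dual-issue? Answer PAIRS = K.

#0 head=0: sub.ALU+xor.ALU i0+i1 2-wide
#1 head=2: sub.ALU+or.ALU i2+i3 2-wide
#2 head=4: st.MEM i4 no-port MEM/MEM
#3 head=5: st.MEM i5 no-port MEM/MEM
#4 head=6: ld.MEM i6 RAW+WAW r1
#5 head=7: sll.ALU i7 WAW r1
#6 head=8: sub.ALU+bne.BR i8+i9 2-wide
#7 head=10: bne.BR+sll.ALU i10+i11 2-wide

PAIRS = 4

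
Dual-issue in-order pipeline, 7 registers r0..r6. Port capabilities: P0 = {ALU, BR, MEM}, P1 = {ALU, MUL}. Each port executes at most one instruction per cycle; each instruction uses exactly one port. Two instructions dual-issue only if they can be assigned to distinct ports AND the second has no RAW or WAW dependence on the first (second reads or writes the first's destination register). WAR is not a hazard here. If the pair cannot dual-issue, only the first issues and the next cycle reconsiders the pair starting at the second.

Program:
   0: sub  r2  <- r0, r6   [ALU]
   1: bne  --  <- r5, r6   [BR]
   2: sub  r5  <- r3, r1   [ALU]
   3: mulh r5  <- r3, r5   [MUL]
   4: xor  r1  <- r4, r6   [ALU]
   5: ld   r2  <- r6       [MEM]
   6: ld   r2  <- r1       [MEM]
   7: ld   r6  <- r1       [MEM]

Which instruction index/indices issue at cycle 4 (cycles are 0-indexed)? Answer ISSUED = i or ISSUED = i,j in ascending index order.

ISSUED = 6

0. sub.ALU bne.BR @i0+i1  | dual
1. sub.ALU @i2  | RAW+WAW r5
2. mulh.MUL xor.ALU @i3+i4  | dual
3. ld.MEM @i5  | no-port MEM/MEM
4. ld.MEM @i6  | no-port MEM/MEM
5. ld.MEM @i7  | tail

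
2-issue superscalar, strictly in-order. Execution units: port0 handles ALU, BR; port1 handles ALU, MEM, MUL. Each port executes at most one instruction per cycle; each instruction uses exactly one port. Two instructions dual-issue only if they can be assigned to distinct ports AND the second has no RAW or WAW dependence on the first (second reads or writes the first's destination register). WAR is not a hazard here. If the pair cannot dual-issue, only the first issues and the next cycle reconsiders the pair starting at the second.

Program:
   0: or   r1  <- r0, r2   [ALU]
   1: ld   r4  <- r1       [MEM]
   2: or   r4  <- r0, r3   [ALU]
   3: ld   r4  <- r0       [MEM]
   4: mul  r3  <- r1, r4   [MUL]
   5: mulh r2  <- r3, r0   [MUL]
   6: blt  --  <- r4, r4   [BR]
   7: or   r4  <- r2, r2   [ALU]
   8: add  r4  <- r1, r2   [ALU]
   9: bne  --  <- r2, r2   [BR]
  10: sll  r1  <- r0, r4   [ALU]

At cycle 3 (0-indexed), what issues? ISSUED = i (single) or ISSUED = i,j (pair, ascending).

ISSUED = 3

t=0 i0:or ; RAW r1
t=1 i1:ld ; WAW r4
t=2 i2:or ; WAW r4
t=3 i3:ld ; no-port MEM/MUL
t=4 i4:mul ; no-port MUL/MUL
t=5 i5,i6:mulh+blt ; dual
t=6 i7:or ; WAW r4
t=7 i8,i9:add+bne ; dual
t=8 i10:sll ; tail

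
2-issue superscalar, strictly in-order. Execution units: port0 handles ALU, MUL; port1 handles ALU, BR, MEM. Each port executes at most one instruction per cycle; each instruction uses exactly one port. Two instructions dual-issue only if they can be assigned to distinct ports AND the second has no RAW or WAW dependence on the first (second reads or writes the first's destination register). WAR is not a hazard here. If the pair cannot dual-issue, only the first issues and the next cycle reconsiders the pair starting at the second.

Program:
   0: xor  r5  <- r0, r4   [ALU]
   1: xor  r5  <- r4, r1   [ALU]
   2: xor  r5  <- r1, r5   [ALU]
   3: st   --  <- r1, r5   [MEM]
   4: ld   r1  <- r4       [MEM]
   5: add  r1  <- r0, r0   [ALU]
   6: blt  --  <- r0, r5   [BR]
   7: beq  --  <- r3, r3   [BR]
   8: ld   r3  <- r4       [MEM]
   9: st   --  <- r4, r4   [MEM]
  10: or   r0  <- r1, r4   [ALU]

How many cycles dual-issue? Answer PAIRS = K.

  cy0 -> i0 (xor.ALU) WAW r5
  cy1 -> i1 (xor.ALU) RAW+WAW r5
  cy2 -> i2 (xor.ALU) RAW r5
  cy3 -> i3 (st.MEM) no-port MEM/MEM
  cy4 -> i4 (ld.MEM) WAW r1
  cy5 -> i5/i6 (add.ALU+blt.BR) 2-wide
  cy6 -> i7 (beq.BR) no-port BR/MEM
  cy7 -> i8 (ld.MEM) no-port MEM/MEM
  cy8 -> i9/i10 (st.MEM+or.ALU) 2-wide

PAIRS = 2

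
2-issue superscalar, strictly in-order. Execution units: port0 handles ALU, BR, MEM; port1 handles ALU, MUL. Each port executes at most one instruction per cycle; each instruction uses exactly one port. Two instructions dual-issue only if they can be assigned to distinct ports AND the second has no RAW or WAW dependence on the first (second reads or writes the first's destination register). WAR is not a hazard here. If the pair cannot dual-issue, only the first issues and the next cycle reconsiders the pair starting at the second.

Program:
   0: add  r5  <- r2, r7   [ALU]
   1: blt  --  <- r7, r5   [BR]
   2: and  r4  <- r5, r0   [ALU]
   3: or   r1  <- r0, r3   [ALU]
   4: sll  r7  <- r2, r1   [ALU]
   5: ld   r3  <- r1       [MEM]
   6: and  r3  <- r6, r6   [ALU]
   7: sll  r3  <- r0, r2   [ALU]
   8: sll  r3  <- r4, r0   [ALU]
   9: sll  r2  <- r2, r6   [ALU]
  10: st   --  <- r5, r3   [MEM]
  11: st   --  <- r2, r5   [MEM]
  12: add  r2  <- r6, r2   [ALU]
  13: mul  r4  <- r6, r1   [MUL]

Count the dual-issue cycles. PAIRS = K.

0. add.ALU @i0  | RAW r5
1. blt.BR;and.ALU @i1+i2  | dual
2. or.ALU @i3  | RAW r1
3. sll.ALU;ld.MEM @i4+i5  | dual
4. and.ALU @i6  | WAW r3
5. sll.ALU @i7  | WAW r3
6. sll.ALU;sll.ALU @i8+i9  | dual
7. st.MEM @i10  | no-port MEM/MEM
8. st.MEM;add.ALU @i11+i12  | dual
9. mul.MUL @i13  | tail

PAIRS = 4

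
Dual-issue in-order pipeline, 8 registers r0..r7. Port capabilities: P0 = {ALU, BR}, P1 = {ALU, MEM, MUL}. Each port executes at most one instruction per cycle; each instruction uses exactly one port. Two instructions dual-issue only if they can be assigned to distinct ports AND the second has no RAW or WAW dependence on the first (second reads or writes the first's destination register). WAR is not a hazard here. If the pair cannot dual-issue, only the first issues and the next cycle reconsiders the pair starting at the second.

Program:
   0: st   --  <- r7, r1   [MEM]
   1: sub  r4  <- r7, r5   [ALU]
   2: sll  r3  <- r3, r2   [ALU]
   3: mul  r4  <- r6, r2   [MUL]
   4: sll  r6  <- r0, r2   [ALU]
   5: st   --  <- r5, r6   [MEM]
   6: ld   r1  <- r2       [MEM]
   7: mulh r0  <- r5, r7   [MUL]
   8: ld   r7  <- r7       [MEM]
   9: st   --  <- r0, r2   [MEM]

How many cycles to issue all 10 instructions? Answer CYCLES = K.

t=0 i0&i1:st sub ; 2-wide
t=1 i2&i3:sll mul ; 2-wide
t=2 i4:sll ; RAW r6
t=3 i5:st ; no-port MEM/MEM
t=4 i6:ld ; no-port MEM/MUL
t=5 i7:mulh ; no-port MUL/MEM
t=6 i8:ld ; no-port MEM/MEM
t=7 i9:st ; tail

CYCLES = 8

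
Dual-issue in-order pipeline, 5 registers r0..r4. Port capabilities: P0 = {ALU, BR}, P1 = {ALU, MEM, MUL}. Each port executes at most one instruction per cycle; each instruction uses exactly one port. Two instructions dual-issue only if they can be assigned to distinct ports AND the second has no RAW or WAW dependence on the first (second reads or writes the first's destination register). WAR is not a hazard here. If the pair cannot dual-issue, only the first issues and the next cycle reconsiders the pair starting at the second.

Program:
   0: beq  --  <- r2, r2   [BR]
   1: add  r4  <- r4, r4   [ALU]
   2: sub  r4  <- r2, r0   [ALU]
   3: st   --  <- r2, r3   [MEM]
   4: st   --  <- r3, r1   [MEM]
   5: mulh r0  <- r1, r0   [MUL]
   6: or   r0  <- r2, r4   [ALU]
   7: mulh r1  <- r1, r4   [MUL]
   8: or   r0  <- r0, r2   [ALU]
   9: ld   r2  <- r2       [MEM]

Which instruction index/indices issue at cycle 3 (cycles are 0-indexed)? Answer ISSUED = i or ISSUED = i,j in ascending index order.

ISSUED = 5

0. beq.BR+add.ALU @i0/i1  | pair
1. sub.ALU+st.MEM @i2/i3  | pair
2. st.MEM @i4  | no-port MEM/MUL
3. mulh.MUL @i5  | WAW r0
4. or.ALU+mulh.MUL @i6/i7  | pair
5. or.ALU+ld.MEM @i8/i9  | pair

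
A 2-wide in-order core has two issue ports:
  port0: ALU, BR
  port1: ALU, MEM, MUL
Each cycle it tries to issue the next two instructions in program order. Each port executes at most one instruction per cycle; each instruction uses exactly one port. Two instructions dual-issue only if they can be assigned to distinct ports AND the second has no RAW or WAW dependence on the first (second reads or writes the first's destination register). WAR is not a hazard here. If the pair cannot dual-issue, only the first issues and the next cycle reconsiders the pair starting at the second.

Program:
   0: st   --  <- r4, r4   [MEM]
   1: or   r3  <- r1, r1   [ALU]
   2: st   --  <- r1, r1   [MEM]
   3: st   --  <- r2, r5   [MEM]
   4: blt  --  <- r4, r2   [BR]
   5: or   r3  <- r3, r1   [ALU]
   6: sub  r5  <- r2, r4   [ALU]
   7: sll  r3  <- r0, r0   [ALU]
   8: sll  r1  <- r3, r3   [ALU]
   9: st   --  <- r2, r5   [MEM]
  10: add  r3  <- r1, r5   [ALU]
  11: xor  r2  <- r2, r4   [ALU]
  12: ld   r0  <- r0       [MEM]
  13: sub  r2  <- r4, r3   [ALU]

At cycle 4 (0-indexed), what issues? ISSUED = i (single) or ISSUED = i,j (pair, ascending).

0. st or @i0,i1  | dual
1. st @i2  | no-port MEM/MEM
2. st blt @i3,i4  | dual
3. or sub @i5,i6  | dual
4. sll @i7  | RAW r3
5. sll st @i8,i9  | dual
6. add xor @i10,i11  | dual
7. ld sub @i12,i13  | dual

ISSUED = 7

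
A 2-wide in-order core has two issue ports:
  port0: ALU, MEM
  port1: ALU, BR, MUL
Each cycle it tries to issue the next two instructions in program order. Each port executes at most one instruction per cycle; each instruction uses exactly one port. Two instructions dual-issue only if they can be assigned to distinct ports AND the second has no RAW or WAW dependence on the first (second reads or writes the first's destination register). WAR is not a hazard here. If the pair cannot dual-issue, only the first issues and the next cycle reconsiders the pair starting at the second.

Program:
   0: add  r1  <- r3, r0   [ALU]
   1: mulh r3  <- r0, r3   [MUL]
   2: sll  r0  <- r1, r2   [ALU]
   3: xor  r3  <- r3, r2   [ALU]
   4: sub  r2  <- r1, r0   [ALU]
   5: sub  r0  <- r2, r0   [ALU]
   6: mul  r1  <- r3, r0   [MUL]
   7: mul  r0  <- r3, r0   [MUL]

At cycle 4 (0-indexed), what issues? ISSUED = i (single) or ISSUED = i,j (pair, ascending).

ISSUED = 6

0. add/mulh @i0+i1  | 2-wide
1. sll/xor @i2+i3  | 2-wide
2. sub @i4  | RAW r2
3. sub @i5  | RAW r0
4. mul @i6  | no-port MUL/MUL
5. mul @i7  | tail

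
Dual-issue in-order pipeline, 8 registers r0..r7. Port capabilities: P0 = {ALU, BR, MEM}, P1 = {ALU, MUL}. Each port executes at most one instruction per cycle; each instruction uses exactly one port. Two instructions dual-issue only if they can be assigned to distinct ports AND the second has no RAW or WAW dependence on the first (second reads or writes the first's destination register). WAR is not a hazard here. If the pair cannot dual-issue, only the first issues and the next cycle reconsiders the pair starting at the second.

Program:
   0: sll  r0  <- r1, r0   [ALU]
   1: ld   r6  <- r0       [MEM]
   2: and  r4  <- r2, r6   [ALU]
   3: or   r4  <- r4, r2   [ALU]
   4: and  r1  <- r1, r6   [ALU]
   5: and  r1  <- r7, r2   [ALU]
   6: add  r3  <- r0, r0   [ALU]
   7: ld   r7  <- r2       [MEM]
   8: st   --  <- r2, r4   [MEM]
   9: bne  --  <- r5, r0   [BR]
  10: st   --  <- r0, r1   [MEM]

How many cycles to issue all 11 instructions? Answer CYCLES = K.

CYCLES = 9

c0: i0 sll.ALU  RAW r0
c1: i1 ld.MEM  RAW r6
c2: i2 and.ALU  RAW+WAW r4
c3: i3&i4 or.ALU/and.ALU  dual
c4: i5&i6 and.ALU/add.ALU  dual
c5: i7 ld.MEM  no-port MEM/MEM
c6: i8 st.MEM  no-port MEM/BR
c7: i9 bne.BR  no-port BR/MEM
c8: i10 st.MEM  tail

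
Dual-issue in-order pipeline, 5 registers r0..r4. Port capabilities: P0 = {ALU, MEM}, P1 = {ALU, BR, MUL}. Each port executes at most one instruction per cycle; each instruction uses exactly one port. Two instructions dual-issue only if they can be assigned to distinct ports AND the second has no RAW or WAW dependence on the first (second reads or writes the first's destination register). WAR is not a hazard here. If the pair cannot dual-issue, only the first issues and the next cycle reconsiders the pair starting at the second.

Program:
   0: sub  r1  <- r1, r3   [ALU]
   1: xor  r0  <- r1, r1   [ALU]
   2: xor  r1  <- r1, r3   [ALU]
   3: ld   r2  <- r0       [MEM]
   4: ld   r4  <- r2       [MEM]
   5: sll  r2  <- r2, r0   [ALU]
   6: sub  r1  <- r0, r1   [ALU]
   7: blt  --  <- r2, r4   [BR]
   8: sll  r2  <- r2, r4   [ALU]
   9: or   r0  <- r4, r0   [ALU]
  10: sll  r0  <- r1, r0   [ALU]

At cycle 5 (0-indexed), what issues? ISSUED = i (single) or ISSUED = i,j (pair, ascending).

[0] i0  sub.ALU  -- RAW r1
[1] i1+i2  xor.ALU xor.ALU  -- dual
[2] i3  ld.MEM  -- no-port MEM/MEM
[3] i4+i5  ld.MEM sll.ALU  -- dual
[4] i6+i7  sub.ALU blt.BR  -- dual
[5] i8+i9  sll.ALU or.ALU  -- dual
[6] i10  sll.ALU  -- tail

ISSUED = 8,9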